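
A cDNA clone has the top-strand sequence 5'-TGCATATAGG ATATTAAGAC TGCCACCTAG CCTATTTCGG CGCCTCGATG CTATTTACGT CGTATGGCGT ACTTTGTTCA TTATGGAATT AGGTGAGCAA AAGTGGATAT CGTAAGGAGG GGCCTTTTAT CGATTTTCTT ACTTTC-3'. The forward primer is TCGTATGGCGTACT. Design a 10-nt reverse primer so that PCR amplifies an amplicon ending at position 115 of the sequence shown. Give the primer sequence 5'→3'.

The forward primer binds at positions 60–73; the product's 3' end on the top strand is position 115.
The reverse primer anneals to the top strand over positions 106–115, i.e. to GATATCGTAA.
Its sequence written 5'→3' is the reverse complement: TTACGATATC.

5'-TTACGATATC-3'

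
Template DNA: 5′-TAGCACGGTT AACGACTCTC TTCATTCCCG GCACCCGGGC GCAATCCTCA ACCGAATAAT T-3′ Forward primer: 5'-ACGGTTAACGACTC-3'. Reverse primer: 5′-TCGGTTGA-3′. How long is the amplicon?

51 bp

Forward primer ACGGTTAACGACTC is found on the top strand at positions 5–18.
The reverse primer's reverse complement is TCAACCGA, which matches the template at positions 48–55.
Amplicon spans positions 5–55: 51 bp.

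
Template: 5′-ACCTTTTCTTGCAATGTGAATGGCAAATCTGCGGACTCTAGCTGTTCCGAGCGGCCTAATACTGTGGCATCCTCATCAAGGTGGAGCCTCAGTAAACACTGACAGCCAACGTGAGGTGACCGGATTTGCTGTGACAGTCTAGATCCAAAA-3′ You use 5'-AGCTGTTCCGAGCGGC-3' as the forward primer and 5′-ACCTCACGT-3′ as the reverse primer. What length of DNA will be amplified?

Forward primer AGCTGTTCCGAGCGGC is found on the top strand at positions 40–55.
Taking the reverse complement of ACCTCACGT gives ACGTGAGGT, found at positions 109–117 on the template; the primer anneals here to the top strand with its 3' end pointing upstream.
The product runs from position 40 to position 117, so its length is 117 − 40 + 1 = 78 bp.

78 bp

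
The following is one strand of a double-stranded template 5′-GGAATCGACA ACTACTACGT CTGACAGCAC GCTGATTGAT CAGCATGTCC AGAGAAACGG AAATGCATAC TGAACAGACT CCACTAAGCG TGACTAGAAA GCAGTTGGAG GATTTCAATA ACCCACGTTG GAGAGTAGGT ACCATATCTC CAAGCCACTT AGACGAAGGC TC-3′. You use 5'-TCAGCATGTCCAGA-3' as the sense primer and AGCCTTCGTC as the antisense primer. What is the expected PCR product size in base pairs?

The forward primer matches the template at positions 40–53.
Reverse complement of the reverse primer: GACGAAGGCT. This occurs on the top strand at positions 162–171.
Product length = (reverse-primer end) − (forward-primer start) + 1 = 171 − 40 + 1 = 132 bp.

132 bp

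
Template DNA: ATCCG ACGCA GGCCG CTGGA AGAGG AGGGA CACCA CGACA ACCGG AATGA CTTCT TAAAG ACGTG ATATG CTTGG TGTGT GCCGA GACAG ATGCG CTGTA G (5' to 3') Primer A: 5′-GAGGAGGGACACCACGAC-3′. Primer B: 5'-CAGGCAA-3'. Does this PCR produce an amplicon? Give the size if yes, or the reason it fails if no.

Primer B (CAGGCAA) does not match the top strand, and its reverse complement TTGCCTG does not match either.
With no annealing site for primer B, no amplification occurs.

No product — primer B has no binding site in the template.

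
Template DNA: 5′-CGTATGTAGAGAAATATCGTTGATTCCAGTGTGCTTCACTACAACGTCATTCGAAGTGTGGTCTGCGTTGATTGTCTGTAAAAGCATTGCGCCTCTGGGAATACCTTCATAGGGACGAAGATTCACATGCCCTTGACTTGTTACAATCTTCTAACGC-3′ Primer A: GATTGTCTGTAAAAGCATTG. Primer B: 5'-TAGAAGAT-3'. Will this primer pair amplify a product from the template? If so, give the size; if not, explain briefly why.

Yes — an 84 bp product.

Primer A (GATTGTCTGTAAAAGCATTG) matches the top strand at positions 70–89; it acts as a forward primer.
Primer B's reverse complement is ATCTTCTA, matching the top strand at positions 146–153; it acts as a reverse primer.
The 3' ends face each other across positions 70–153, giving an 84 bp product.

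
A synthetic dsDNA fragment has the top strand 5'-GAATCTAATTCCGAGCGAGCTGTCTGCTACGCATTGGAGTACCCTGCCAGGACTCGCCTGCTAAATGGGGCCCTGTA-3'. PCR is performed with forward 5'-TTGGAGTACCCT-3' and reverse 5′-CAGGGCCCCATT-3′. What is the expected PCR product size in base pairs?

Scanning the template, TTGGAGTACCCT occurs at positions 34–45; this primer anneals to the bottom strand there with its 3' end pointing downstream.
The reverse primer's reverse complement is AATGGGGCCCTG, which matches the template at positions 64–75.
Product length = (reverse-primer end) − (forward-primer start) + 1 = 75 − 34 + 1 = 42 bp.

42 bp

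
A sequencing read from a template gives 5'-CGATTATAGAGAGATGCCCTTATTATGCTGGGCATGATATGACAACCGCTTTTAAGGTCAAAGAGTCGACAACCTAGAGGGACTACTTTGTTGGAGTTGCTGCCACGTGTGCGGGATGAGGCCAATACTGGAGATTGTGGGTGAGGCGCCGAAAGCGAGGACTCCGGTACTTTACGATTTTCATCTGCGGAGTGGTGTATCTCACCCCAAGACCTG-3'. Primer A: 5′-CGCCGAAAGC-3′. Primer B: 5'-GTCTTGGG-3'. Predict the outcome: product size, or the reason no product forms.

Primer A (CGCCGAAAGC) matches the top strand at positions 147–156; it acts as a forward primer.
Primer B's reverse complement is CCCAAGAC, matching the top strand at positions 206–213; it acts as a reverse primer.
The 3' ends face each other across positions 147–213, giving a 67 bp product.

Yes — a 67 bp product.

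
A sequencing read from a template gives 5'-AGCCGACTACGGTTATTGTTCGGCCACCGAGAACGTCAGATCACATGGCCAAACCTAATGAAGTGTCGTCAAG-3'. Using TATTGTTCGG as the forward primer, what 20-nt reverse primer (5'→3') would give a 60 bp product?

5'-CTTGACGACACTTCATTAGG-3'

The forward primer binds at positions 14–23, so a 60 bp product ends at position 14 + 60 − 1 = 73.
The reverse primer anneals to the top strand over positions 54–73, i.e. to CCTAATGAAGTGTCGTCAAG.
Its sequence written 5'→3' is the reverse complement: CTTGACGACACTTCATTAGG.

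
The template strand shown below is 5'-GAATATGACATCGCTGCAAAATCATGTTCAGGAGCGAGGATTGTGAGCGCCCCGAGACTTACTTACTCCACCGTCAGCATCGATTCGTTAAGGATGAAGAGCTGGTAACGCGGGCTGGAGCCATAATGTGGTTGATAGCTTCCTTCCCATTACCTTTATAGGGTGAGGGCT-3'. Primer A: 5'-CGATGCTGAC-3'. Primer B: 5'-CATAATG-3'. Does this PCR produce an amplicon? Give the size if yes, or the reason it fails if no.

Primer A (CGATGCTGAC) has reverse complement GTCAGCATCG, which matches the top strand at positions 73–82; primer A anneals to the top strand there with its 3' end pointing upstream toward position 73.
Primer B (CATAATG) matches the top strand directly at positions 122–128; it anneals to the bottom strand with its 3' end pointing downstream toward position 128.
The 3' ends diverge (primer A extends toward position 1, primer B toward position 171), so the primers never converge on a shared product.

No product — the primers' 3' ends point away from each other.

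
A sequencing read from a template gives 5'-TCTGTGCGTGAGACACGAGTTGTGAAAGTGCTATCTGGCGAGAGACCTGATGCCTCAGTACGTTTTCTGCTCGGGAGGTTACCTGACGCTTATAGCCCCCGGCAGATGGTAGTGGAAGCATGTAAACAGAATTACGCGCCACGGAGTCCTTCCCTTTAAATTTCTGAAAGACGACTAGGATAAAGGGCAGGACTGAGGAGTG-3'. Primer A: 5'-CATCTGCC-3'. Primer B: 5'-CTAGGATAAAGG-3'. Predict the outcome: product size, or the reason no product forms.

Primer A (CATCTGCC) has reverse complement GGCAGATG, which matches the top strand at positions 101–108; primer A anneals to the top strand there with its 3' end pointing upstream toward position 101.
Primer B (CTAGGATAAAGG) matches the top strand directly at positions 175–186; it anneals to the bottom strand with its 3' end pointing downstream toward position 186.
The 3' ends diverge (primer A extends toward position 1, primer B toward position 202), so the primers never converge on a shared product.

No product — the primers' 3' ends point away from each other.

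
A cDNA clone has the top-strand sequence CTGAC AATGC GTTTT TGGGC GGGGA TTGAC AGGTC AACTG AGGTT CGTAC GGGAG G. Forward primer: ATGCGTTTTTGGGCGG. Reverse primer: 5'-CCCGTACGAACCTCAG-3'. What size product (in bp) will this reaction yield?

47 bp

Scanning the template, ATGCGTTTTTGGGCGG occurs at positions 7–22; this primer anneals to the bottom strand there with its 3' end pointing downstream.
Taking the reverse complement of CCCGTACGAACCTCAG gives CTGAGGTTCGTACGGG, found at positions 38–53 on the template; the primer anneals here to the top strand with its 3' end pointing upstream.
The product runs from position 7 to position 53, so its length is 53 − 7 + 1 = 47 bp.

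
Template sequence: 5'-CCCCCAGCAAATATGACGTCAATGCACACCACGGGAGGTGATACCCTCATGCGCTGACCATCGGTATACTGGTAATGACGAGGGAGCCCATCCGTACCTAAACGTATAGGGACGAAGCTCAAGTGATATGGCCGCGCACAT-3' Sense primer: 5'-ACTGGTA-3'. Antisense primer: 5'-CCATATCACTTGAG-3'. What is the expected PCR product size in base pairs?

The forward primer matches the template at positions 68–74.
Reverse complement of the reverse primer: CTCAAGTGATATGG. This occurs on the top strand at positions 118–131.
Amplicon spans positions 68–131: 64 bp.

64 bp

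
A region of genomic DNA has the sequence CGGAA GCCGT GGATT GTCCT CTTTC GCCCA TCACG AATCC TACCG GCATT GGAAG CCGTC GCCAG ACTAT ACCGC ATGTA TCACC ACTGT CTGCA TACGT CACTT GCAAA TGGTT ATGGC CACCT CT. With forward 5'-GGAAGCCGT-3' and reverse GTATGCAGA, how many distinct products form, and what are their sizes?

Two products: 97 bp, 48 bp

The forward primer GGAAGCCGT matches the top strand at positions 2–10, 51–59.
The reverse primer's reverse complement is TCTGCATAC, matching at positions 90–98.
Each forward site pairs with the reverse site to give a product ending at position 98: sizes 97, 48 bp.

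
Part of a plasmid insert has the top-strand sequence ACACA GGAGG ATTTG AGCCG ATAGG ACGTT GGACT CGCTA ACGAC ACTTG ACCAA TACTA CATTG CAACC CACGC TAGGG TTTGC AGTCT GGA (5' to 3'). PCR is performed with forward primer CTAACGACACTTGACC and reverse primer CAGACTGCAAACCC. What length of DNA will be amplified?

The forward primer matches the template at positions 38–53.
The reverse primer's reverse complement is GGGTTTGCAGTCTG, which matches the template at positions 78–91.
Product length = (reverse-primer end) − (forward-primer start) + 1 = 91 − 38 + 1 = 54 bp.

54 bp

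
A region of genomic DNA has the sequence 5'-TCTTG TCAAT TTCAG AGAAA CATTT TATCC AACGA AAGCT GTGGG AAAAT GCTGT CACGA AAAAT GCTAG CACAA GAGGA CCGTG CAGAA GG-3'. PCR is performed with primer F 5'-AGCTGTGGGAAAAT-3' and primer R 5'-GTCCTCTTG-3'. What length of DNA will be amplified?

Forward primer AGCTGTGGGAAAAT is found on the top strand at positions 37–50.
The reverse primer's reverse complement is CAAGAGGAC, which matches the template at positions 73–81.
Product length = (reverse-primer end) − (forward-primer start) + 1 = 81 − 37 + 1 = 45 bp.

45 bp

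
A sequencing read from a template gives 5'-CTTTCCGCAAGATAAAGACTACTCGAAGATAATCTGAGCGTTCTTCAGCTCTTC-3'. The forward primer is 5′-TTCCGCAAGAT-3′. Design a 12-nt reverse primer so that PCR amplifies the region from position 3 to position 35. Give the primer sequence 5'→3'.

5'-AGATTATCTTCG-3'

The product's 3' end on the top strand is position 35.
The reverse primer anneals to the top strand over positions 24–35, i.e. to CGAAGATAATCT.
Its sequence written 5'→3' is the reverse complement: AGATTATCTTCG.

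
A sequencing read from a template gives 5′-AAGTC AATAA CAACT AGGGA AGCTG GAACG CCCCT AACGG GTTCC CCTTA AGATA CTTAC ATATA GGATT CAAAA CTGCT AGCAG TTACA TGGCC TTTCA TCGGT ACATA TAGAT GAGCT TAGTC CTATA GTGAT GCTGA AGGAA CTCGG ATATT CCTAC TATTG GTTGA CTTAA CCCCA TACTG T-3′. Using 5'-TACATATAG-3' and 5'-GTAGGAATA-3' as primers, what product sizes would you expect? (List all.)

The forward primer TACATATAG matches the top strand at positions 58–66, 105–113.
The reverse primer's reverse complement is TATTCCTAC, matching at positions 152–160.
Each forward site pairs with the reverse site to give a product ending at position 160: sizes 103, 56 bp.

103 bp, 56 bp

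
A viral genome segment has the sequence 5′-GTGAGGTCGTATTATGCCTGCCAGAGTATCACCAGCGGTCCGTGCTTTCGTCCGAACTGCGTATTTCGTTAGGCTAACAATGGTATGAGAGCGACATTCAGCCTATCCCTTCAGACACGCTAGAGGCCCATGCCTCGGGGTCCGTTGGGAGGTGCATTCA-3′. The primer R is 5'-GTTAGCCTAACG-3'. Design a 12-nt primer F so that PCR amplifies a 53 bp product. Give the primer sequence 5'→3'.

5'-GTATCACCAGCG-3'

The reverse primer's reverse complement CGTTAGGCTAAC matches the template at positions 67–78, so the product ends at position 78.
A 53 bp product then starts at position 78 − 53 + 1 = 26.
The forward primer is identical to the top strand there: GTATCACCAGCG.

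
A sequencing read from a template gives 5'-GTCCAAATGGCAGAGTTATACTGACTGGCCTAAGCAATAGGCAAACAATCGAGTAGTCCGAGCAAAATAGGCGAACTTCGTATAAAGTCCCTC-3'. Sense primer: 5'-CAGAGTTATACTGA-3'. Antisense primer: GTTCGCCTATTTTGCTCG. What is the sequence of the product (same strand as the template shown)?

5'-CAGAGTTATACTGACTGGCCTAAGCAATAGGCAAACAATCGAGTAGTCCGAGCAAAATAGGCGAAC-3'

Scanning the template, CAGAGTTATACTGA occurs at positions 11–24; this primer anneals to the bottom strand there with its 3' end pointing downstream.
Taking the reverse complement of GTTCGCCTATTTTGCTCG gives CGAGCAAAATAGGCGAAC, found at positions 59–76 on the template; the primer anneals here to the top strand with its 3' end pointing upstream.
The product is the template from position 11 through 76 (66 bp).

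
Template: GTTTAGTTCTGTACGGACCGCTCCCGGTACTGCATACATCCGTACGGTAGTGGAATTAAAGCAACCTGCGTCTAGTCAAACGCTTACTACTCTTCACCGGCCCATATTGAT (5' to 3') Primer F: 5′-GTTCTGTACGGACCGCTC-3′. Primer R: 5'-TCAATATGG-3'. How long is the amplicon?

Forward primer GTTCTGTACGGACCGCTC is found on the top strand at positions 6–23.
Reverse complement of the reverse primer: CCATATTGA. This occurs on the top strand at positions 102–110.
Amplicon spans positions 6–110: 105 bp.

105 bp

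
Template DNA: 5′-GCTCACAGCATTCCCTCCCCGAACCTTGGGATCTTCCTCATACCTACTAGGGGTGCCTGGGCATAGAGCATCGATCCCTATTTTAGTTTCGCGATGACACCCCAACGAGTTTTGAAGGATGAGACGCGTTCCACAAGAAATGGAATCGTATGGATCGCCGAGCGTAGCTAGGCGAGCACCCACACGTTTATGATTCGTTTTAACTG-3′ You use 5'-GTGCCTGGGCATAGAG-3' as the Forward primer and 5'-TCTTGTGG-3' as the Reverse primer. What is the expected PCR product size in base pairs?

86 bp

Forward primer GTGCCTGGGCATAGAG is found on the top strand at positions 53–68.
The reverse primer's reverse complement is CCACAAGA, which matches the template at positions 131–138.
Product length = (reverse-primer end) − (forward-primer start) + 1 = 138 − 53 + 1 = 86 bp.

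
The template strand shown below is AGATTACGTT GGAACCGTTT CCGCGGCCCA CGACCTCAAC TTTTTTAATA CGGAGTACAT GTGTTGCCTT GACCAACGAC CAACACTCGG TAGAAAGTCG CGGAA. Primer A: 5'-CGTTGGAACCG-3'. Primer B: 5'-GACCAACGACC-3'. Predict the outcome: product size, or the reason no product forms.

Primer A (CGTTGGAACCG) matches the top strand at positions 7–17 (3' end points downstream).
Primer B (GACCAACGACC) also matches the top strand directly, at positions 71–81 — its reverse complement GGTCGTTGGTC is not present.
Both primers anneal to the bottom strand with 3' ends pointing the same way, so neither can prime synthesis back toward the other.

No product — both primers anneal to the same strand and extend in the same direction.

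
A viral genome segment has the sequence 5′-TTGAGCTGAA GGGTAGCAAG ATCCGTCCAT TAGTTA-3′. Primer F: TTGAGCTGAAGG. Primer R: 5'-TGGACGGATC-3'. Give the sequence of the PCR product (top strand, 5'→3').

5'-TTGAGCTGAAGGGTAGCAAGATCCGTCCA-3'

The forward primer matches the template at positions 1–12.
Taking the reverse complement of TGGACGGATC gives GATCCGTCCA, found at positions 20–29 on the template; the primer anneals here to the top strand with its 3' end pointing upstream.
The product is the template from position 1 through 29 (29 bp).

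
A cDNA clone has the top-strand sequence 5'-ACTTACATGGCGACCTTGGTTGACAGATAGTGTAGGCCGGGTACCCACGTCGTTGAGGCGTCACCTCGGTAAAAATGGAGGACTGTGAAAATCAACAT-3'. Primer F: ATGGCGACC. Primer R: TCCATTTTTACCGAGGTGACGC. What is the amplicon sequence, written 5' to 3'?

Forward primer ATGGCGACC is found on the top strand at positions 7–15.
Reverse complement of the reverse primer: GCGTCACCTCGGTAAAAATGGA. This occurs on the top strand at positions 58–79.
The product is the template from position 7 through 79 (73 bp).

5'-ATGGCGACCTTGGTTGACAGATAGTGTAGGCCGGGTACCCACGTCGTTGAGGCGTCACCTCGGTAAAAATGGA-3'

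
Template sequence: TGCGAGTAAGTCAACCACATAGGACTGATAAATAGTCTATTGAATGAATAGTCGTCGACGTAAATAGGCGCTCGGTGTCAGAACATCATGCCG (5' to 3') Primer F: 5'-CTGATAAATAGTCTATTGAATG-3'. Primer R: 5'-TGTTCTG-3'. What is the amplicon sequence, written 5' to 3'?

5'-CTGATAAATAGTCTATTGAATGAATAGTCGTCGACGTAAATAGGCGCTCGGTGTCAGAACA-3'

Forward primer CTGATAAATAGTCTATTGAATG is found on the top strand at positions 25–46.
The reverse primer's reverse complement is CAGAACA, which matches the template at positions 79–85.
The product is the template from position 25 through 85 (61 bp).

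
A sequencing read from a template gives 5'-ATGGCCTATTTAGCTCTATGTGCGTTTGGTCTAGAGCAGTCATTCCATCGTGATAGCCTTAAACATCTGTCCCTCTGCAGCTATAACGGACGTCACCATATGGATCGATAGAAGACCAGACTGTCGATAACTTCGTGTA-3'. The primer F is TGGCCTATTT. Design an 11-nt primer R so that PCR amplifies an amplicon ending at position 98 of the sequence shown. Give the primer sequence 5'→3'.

5'-TGGTGACGTCC-3'

The forward primer binds at positions 2–11; the product's 3' end on the top strand is position 98.
The reverse primer anneals to the top strand over positions 88–98, i.e. to GGACGTCACCA.
Its sequence written 5'→3' is the reverse complement: TGGTGACGTCC.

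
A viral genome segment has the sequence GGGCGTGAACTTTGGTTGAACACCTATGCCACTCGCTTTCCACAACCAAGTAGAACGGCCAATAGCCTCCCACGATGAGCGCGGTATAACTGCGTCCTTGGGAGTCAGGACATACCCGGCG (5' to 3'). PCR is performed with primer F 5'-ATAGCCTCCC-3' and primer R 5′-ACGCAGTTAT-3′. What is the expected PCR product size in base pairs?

34 bp

Scanning the template, ATAGCCTCCC occurs at positions 62–71; this primer anneals to the bottom strand there with its 3' end pointing downstream.
Reverse complement of the reverse primer: ATAACTGCGT. This occurs on the top strand at positions 86–95.
Product length = (reverse-primer end) − (forward-primer start) + 1 = 95 − 62 + 1 = 34 bp.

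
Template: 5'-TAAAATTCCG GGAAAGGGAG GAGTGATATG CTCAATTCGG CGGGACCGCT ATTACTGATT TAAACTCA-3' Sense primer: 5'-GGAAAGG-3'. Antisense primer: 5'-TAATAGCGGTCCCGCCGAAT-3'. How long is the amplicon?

Scanning the template, GGAAAGG occurs at positions 11–17; this primer anneals to the bottom strand there with its 3' end pointing downstream.
Taking the reverse complement of TAATAGCGGTCCCGCCGAAT gives ATTCGGCGGGACCGCTATTA, found at positions 35–54 on the template; the primer anneals here to the top strand with its 3' end pointing upstream.
The product runs from position 11 to position 54, so its length is 54 − 11 + 1 = 44 bp.

44 bp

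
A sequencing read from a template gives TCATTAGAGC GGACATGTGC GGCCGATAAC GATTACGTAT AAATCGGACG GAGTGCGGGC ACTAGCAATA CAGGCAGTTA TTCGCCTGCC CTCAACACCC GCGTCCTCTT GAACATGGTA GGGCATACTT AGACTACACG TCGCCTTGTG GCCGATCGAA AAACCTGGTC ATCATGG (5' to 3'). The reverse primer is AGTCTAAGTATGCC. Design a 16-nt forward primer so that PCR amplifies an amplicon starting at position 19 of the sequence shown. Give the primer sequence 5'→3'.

The reverse primer's reverse complement GGCATACTTAGACT matches the template at positions 122–135; the product starts at position 19.
The forward primer is identical to the top strand over positions 19–34: GCGGCCGATAACGATT.

5'-GCGGCCGATAACGATT-3'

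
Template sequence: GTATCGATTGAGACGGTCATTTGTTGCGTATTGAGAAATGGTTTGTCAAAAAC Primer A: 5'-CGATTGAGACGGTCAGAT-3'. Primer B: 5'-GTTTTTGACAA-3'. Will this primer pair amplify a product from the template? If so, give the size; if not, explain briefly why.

No product — primer A has no binding site in the template.

Primer A (CGATTGAGACGGTCAGAT) does not match the top strand, and its reverse complement ATCTGACCGTCTCAATCG does not match either.
With no annealing site for primer A, no amplification occurs.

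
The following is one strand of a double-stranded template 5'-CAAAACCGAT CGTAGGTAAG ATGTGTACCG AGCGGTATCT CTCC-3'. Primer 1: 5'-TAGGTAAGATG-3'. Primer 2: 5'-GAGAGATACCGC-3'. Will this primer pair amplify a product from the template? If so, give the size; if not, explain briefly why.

Primer 1 (TAGGTAAGATG) matches the top strand at positions 13–23; it acts as a forward primer.
Primer 2's reverse complement is GCGGTATCTCTC, matching the top strand at positions 32–43; it acts as a reverse primer.
The 3' ends face each other across positions 13–43, giving a 31 bp product.

Yes — a 31 bp product.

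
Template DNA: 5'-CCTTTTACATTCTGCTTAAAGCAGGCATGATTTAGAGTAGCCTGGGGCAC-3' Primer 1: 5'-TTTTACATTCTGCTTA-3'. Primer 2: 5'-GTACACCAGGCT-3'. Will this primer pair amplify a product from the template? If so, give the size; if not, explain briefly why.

Primer 2 (GTACACCAGGCT) does not match the top strand, and its reverse complement AGCCTGGTGTAC does not match either.
With no annealing site for primer 2, no amplification occurs.

No product — primer 2 has no binding site in the template.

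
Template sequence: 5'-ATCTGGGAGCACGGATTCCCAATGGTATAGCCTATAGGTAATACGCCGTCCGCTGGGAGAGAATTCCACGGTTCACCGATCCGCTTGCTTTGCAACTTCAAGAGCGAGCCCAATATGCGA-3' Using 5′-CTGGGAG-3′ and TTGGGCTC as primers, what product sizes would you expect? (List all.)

111 bp, 61 bp

The forward primer CTGGGAG matches the top strand at positions 3–9, 53–59.
The reverse primer's reverse complement is GAGCCCAA, matching at positions 106–113.
Each forward site pairs with the reverse site to give a product ending at position 113: sizes 111, 61 bp.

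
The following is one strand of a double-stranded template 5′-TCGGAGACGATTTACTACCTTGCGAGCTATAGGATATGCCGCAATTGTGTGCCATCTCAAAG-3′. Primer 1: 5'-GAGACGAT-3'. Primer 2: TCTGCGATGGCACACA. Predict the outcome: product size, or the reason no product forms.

Primer 2 (TCTGCGATGGCACACA) does not match the top strand, and its reverse complement TGTGTGCCATCGCAGA does not match either.
With no annealing site for primer 2, no amplification occurs.

No product — primer 2 has no binding site in the template.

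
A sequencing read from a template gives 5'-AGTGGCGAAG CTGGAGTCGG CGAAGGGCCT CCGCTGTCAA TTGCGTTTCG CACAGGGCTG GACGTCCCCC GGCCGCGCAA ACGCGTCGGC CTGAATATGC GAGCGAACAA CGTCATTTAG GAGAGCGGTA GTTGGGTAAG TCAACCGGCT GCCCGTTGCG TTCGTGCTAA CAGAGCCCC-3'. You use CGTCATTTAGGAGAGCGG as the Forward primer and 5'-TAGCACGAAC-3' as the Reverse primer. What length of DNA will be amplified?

Scanning the template, CGTCATTTAGGAGAGCGG occurs at positions 111–128; this primer anneals to the bottom strand there with its 3' end pointing downstream.
Reverse complement of the reverse primer: GTTCGTGCTA. This occurs on the top strand at positions 160–169.
Amplicon spans positions 111–169: 59 bp.

59 bp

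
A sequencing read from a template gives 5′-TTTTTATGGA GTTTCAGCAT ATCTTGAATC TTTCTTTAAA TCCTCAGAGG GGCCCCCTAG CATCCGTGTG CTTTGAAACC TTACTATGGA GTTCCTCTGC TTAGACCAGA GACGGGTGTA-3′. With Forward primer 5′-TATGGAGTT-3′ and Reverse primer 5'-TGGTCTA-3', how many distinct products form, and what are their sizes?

Two products: 104 bp, 24 bp

The forward primer TATGGAGTT matches the top strand at positions 5–13, 85–93.
The reverse primer's reverse complement is TAGACCA, matching at positions 102–108.
Each forward site pairs with the reverse site to give a product ending at position 108: sizes 104, 24 bp.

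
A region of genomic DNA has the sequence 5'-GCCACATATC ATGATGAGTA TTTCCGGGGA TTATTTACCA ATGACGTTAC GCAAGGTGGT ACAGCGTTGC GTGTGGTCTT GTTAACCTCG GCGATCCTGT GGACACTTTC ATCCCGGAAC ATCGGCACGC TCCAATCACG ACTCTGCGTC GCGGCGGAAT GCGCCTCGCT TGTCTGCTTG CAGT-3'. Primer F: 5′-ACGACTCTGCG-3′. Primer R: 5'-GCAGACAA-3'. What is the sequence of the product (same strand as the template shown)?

5'-ACGACTCTGCGTCGCGGCGGAATGCGCCTCGCTTGTCTGC-3'

Forward primer ACGACTCTGCG is found on the top strand at positions 138–148.
The reverse primer's reverse complement is TTGTCTGC, which matches the template at positions 170–177.
The product is the template from position 138 through 177 (40 bp).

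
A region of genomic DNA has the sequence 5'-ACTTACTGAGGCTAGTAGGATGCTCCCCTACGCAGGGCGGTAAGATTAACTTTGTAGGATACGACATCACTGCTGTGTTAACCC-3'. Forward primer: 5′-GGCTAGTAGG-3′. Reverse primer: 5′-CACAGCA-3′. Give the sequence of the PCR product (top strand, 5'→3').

5'-GGCTAGTAGGATGCTCCCCTACGCAGGGCGGTAAGATTAACTTTGTAGGATACGACATCACTGCTGTG-3'

Scanning the template, GGCTAGTAGG occurs at positions 10–19; this primer anneals to the bottom strand there with its 3' end pointing downstream.
Reverse complement of the reverse primer: TGCTGTG. This occurs on the top strand at positions 71–77.
The product is the template from position 10 through 77 (68 bp).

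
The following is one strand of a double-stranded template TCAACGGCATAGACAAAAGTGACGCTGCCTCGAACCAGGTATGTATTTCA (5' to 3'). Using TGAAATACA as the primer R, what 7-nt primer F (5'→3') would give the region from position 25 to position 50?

The reverse primer's reverse complement TGTATTTCA matches the template at positions 42–50; the product starts at position 25.
The forward primer is identical to the top strand over positions 25–31: CTGCCTC.

5'-CTGCCTC-3'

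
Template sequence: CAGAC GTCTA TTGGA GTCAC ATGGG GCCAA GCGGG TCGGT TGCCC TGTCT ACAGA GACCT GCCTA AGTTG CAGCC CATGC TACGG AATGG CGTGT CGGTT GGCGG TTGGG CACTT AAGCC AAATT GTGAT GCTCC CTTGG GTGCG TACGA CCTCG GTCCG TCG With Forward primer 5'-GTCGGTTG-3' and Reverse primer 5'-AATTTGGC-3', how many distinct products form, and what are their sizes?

The forward primer GTCGGTTG matches the top strand at positions 35–42, 94–101.
The reverse primer's reverse complement is GCCAAATT, matching at positions 118–125.
Each forward site pairs with the reverse site to give a product ending at position 125: sizes 91, 32 bp.

Two products: 91 bp, 32 bp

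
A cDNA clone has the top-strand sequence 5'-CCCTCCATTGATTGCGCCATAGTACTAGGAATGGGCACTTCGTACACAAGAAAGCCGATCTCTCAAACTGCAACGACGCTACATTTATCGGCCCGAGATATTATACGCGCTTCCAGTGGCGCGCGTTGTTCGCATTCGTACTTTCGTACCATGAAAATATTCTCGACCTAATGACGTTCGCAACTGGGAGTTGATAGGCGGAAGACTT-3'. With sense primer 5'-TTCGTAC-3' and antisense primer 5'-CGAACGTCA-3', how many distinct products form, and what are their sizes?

The forward primer TTCGTAC matches the top strand at positions 39–45, 135–141, 143–149.
The reverse primer's reverse complement is TGACGTTCG, matching at positions 172–180.
Each forward site pairs with the reverse site to give a product ending at position 180: sizes 142, 46, 38 bp.

Three products: 142 bp, 46 bp, 38 bp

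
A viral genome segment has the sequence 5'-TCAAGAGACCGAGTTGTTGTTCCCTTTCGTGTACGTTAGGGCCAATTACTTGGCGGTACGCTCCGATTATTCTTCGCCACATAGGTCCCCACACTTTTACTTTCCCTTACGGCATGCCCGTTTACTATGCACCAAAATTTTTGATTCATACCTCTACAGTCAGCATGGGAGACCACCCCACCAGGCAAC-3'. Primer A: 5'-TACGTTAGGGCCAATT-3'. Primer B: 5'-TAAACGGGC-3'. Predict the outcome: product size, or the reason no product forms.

Yes — a 93 bp product.

Primer A (TACGTTAGGGCCAATT) matches the top strand at positions 32–47; it acts as a forward primer.
Primer B's reverse complement is GCCCGTTTA, matching the top strand at positions 116–124; it acts as a reverse primer.
The 3' ends face each other across positions 32–124, giving a 93 bp product.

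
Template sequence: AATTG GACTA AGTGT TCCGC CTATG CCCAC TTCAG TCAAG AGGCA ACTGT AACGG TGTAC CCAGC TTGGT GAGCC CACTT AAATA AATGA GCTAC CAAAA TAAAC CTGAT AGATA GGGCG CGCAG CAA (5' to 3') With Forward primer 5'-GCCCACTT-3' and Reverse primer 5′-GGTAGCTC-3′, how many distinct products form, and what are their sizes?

Two products: 72 bp, 24 bp

The forward primer GCCCACTT matches the top strand at positions 25–32, 73–80.
The reverse primer's reverse complement is GAGCTACC, matching at positions 89–96.
Each forward site pairs with the reverse site to give a product ending at position 96: sizes 72, 24 bp.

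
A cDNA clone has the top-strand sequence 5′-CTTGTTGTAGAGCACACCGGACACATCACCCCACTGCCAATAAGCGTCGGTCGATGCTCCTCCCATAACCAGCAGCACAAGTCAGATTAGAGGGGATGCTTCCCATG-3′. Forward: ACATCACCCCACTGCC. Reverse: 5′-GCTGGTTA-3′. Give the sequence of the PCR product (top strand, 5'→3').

Forward primer ACATCACCCCACTGCC is found on the top strand at positions 23–38.
The reverse primer's reverse complement is TAACCAGC, which matches the template at positions 66–73.
The product is the template from position 23 through 73 (51 bp).

5'-ACATCACCCCACTGCCAATAAGCGTCGGTCGATGCTCCTCCCATAACCAGC-3'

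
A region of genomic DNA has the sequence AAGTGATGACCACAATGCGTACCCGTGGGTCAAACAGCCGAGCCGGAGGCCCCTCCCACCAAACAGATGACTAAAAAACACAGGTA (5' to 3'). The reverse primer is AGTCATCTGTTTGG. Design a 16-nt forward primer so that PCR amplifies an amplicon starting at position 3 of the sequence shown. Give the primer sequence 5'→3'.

5'-GTGATGACCACAATGC-3'

The reverse primer's reverse complement CCAAACAGATGACT matches the template at positions 59–72; the product starts at position 3.
The forward primer is identical to the top strand over positions 3–18: GTGATGACCACAATGC.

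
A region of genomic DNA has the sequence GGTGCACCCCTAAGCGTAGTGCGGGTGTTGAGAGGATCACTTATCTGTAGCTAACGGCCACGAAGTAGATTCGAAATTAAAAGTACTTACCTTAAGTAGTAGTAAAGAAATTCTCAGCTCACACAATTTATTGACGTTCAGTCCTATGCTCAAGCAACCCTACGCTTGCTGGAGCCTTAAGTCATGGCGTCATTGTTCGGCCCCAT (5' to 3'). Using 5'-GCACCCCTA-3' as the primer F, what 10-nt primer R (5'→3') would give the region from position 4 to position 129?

5'-AAATTGTGTG-3'

The product's 3' end on the top strand is position 129.
The reverse primer anneals to the top strand over positions 120–129, i.e. to CACACAATTT.
Its sequence written 5'→3' is the reverse complement: AAATTGTGTG.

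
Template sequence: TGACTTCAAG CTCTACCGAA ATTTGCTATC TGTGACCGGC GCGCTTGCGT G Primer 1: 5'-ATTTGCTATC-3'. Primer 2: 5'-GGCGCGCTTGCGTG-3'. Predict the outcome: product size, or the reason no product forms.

No product — both primers anneal to the same strand and extend in the same direction.

Primer 1 (ATTTGCTATC) matches the top strand at positions 21–30 (3' end points downstream).
Primer 2 (GGCGCGCTTGCGTG) also matches the top strand directly, at positions 38–51 — its reverse complement CACGCAAGCGCGCC is not present.
Both primers anneal to the bottom strand with 3' ends pointing the same way, so neither can prime synthesis back toward the other.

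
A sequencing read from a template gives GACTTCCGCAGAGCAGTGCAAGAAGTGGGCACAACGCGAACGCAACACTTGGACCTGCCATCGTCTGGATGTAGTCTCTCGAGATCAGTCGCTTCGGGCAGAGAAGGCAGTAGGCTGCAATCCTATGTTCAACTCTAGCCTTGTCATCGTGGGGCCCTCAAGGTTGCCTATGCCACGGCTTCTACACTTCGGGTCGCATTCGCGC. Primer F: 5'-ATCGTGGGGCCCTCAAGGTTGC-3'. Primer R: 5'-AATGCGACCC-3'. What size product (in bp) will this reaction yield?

Scanning the template, ATCGTGGGGCCCTCAAGGTTGC occurs at positions 146–167; this primer anneals to the bottom strand there with its 3' end pointing downstream.
Reverse complement of the reverse primer: GGGTCGCATT. This occurs on the top strand at positions 191–200.
Product length = (reverse-primer end) − (forward-primer start) + 1 = 200 − 146 + 1 = 55 bp.

55 bp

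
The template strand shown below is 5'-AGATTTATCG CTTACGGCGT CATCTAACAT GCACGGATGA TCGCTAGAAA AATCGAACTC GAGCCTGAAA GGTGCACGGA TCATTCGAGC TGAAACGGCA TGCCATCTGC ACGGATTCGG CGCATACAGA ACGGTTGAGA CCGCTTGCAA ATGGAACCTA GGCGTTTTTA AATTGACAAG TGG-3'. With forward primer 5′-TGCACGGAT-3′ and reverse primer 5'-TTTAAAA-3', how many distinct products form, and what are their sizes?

Three products: 143 bp, 100 bp, 65 bp

The forward primer TGCACGGAT matches the top strand at positions 30–38, 73–81, 108–116.
The reverse primer's reverse complement is TTTTAAA, matching at positions 166–172.
Each forward site pairs with the reverse site to give a product ending at position 172: sizes 143, 100, 65 bp.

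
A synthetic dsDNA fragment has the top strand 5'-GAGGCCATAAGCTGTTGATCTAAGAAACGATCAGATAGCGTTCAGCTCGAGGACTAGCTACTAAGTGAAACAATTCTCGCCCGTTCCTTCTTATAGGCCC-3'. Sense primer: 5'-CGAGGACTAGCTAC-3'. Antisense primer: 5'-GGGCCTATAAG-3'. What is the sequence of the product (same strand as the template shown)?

Scanning the template, CGAGGACTAGCTAC occurs at positions 48–61; this primer anneals to the bottom strand there with its 3' end pointing downstream.
Reverse complement of the reverse primer: CTTATAGGCCC. This occurs on the top strand at positions 90–100.
The product is the template from position 48 through 100 (53 bp).

5'-CGAGGACTAGCTACTAAGTGAAACAATTCTCGCCCGTTCCTTCTTATAGGCCC-3'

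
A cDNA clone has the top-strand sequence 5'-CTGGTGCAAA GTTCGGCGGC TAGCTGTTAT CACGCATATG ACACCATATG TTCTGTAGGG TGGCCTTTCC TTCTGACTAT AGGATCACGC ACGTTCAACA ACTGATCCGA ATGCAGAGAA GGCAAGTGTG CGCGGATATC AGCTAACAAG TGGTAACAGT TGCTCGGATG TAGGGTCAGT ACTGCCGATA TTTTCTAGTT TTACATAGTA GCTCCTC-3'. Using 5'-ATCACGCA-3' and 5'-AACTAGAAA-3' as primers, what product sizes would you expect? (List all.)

172 bp, 117 bp

The forward primer ATCACGCA matches the top strand at positions 29–36, 84–91.
The reverse primer's reverse complement is TTTCTAGTT, matching at positions 192–200.
Each forward site pairs with the reverse site to give a product ending at position 200: sizes 172, 117 bp.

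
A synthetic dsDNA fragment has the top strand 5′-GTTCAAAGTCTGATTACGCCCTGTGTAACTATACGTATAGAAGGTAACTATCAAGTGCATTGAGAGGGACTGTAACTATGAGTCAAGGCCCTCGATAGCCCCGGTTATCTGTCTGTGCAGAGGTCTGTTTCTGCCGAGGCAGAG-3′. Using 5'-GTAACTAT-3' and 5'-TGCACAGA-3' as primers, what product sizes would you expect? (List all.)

95 bp, 76 bp, 48 bp

The forward primer GTAACTAT matches the top strand at positions 25–32, 44–51, 72–79.
The reverse primer's reverse complement is TCTGTGCA, matching at positions 112–119.
Each forward site pairs with the reverse site to give a product ending at position 119: sizes 95, 76, 48 bp.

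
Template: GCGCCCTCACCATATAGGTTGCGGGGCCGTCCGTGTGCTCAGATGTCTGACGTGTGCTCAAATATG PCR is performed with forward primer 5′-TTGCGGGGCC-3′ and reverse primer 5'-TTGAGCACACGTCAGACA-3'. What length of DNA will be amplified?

The forward primer matches the template at positions 19–28.
Taking the reverse complement of TTGAGCACACGTCAGACA gives TGTCTGACGTGTGCTCAA, found at positions 44–61 on the template; the primer anneals here to the top strand with its 3' end pointing upstream.
Amplicon spans positions 19–61: 43 bp.

43 bp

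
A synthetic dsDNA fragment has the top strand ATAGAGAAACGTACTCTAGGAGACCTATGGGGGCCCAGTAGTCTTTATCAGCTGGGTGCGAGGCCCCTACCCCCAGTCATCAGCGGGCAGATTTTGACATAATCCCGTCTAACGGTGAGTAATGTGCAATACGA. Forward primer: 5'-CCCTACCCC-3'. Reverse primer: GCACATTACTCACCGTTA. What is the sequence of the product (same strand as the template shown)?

5'-CCCTACCCCCAGTCATCAGCGGGCAGATTTTGACATAATCCCGTCTAACGGTGAGTAATGTGC-3'

Forward primer CCCTACCCC is found on the top strand at positions 65–73.
Reverse complement of the reverse primer: TAACGGTGAGTAATGTGC. This occurs on the top strand at positions 110–127.
The product is the template from position 65 through 127 (63 bp).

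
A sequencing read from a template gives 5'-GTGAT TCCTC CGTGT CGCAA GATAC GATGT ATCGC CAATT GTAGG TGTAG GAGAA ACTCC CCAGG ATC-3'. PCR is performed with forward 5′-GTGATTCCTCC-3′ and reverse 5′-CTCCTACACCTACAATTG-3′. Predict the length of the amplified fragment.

53 bp

Forward primer GTGATTCCTCC is found on the top strand at positions 1–11.
Reverse complement of the reverse primer: CAATTGTAGGTGTAGGAG. This occurs on the top strand at positions 36–53.
The product runs from position 1 to position 53, so its length is 53 − 1 + 1 = 53 bp.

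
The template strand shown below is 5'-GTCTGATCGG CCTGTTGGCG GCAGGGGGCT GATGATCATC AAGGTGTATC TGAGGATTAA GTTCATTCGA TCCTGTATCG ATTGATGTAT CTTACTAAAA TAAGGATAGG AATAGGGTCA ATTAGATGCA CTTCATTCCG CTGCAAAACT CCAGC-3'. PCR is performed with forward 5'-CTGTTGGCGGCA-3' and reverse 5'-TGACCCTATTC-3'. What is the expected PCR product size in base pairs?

109 bp

Forward primer CTGTTGGCGGCA is found on the top strand at positions 12–23.
The reverse primer's reverse complement is GAATAGGGTCA, which matches the template at positions 110–120.
Amplicon spans positions 12–120: 109 bp.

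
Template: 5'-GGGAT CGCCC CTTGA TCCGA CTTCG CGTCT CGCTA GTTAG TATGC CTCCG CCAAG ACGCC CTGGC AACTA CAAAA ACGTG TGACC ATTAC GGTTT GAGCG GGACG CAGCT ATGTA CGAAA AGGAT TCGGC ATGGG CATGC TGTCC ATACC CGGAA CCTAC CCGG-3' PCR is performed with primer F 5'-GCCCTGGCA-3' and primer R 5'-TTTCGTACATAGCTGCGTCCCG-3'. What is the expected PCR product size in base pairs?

The forward primer matches the template at positions 58–66.
Reverse complement of the reverse primer: CGGGACGCAGCTATGTACGAAA. This occurs on the top strand at positions 99–120.
Product length = (reverse-primer end) − (forward-primer start) + 1 = 120 − 58 + 1 = 63 bp.

63 bp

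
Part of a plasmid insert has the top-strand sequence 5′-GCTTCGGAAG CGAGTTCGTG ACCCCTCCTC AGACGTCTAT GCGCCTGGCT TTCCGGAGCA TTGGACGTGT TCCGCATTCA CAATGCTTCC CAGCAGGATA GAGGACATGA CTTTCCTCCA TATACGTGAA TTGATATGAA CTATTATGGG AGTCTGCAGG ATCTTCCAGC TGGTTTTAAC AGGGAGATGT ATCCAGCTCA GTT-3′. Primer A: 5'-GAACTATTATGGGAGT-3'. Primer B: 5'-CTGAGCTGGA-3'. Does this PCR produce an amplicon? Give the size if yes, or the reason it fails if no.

Yes — a 64 bp product.

Primer A (GAACTATTATGGGAGT) matches the top strand at positions 138–153; it acts as a forward primer.
Primer B's reverse complement is TCCAGCTCAG, matching the top strand at positions 192–201; it acts as a reverse primer.
The 3' ends face each other across positions 138–201, giving a 64 bp product.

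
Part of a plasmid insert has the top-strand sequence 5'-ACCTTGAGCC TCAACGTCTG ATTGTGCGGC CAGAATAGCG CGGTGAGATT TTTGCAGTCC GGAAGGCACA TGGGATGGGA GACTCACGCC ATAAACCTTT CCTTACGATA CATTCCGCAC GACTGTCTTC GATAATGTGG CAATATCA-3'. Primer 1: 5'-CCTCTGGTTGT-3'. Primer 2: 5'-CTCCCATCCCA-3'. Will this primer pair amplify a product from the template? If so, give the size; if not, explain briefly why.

No product — primer 1 has no binding site in the template.

Primer 1 (CCTCTGGTTGT) does not match the top strand, and its reverse complement ACAACCAGAGG does not match either.
With no annealing site for primer 1, no amplification occurs.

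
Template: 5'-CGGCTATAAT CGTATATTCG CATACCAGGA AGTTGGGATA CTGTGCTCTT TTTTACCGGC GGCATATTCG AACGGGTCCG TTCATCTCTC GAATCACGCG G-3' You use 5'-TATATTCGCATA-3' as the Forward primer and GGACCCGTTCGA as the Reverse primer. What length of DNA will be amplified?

The forward primer matches the template at positions 13–24.
Taking the reverse complement of GGACCCGTTCGA gives TCGAACGGGTCC, found at positions 68–79 on the template; the primer anneals here to the top strand with its 3' end pointing upstream.
Amplicon spans positions 13–79: 67 bp.

67 bp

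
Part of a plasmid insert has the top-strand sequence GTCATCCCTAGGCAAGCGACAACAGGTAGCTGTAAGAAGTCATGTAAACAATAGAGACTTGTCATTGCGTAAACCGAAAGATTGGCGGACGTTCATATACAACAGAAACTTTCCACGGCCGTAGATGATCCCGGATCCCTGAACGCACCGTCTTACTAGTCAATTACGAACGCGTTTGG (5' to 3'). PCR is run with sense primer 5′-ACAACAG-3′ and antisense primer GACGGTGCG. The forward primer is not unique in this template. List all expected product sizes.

134 bp, 54 bp

The forward primer ACAACAG matches the top strand at positions 19–25, 99–105.
The reverse primer's reverse complement is CGCACCGTC, matching at positions 144–152.
Each forward site pairs with the reverse site to give a product ending at position 152: sizes 134, 54 bp.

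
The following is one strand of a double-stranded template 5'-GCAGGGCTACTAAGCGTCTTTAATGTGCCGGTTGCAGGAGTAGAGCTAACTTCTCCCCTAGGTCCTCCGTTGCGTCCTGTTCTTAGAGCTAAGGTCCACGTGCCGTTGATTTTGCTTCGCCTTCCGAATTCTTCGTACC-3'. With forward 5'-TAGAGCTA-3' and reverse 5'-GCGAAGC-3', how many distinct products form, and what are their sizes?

Two products: 80 bp, 37 bp

The forward primer TAGAGCTA matches the top strand at positions 41–48, 84–91.
The reverse primer's reverse complement is GCTTCGC, matching at positions 114–120.
Each forward site pairs with the reverse site to give a product ending at position 120: sizes 80, 37 bp.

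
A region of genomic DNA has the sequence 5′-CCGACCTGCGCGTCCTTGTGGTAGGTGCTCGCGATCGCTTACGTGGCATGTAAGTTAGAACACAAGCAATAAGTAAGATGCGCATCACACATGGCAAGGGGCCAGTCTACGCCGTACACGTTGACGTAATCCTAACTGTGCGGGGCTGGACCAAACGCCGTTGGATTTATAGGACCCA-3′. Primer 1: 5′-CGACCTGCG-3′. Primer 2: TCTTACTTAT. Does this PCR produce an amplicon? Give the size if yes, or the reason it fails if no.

Primer 1 (CGACCTGCG) matches the top strand at positions 2–10; it acts as a forward primer.
Primer 2's reverse complement is ATAAGTAAGA, matching the top strand at positions 69–78; it acts as a reverse primer.
The 3' ends face each other across positions 2–78, giving a 77 bp product.

Yes — a 77 bp product.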